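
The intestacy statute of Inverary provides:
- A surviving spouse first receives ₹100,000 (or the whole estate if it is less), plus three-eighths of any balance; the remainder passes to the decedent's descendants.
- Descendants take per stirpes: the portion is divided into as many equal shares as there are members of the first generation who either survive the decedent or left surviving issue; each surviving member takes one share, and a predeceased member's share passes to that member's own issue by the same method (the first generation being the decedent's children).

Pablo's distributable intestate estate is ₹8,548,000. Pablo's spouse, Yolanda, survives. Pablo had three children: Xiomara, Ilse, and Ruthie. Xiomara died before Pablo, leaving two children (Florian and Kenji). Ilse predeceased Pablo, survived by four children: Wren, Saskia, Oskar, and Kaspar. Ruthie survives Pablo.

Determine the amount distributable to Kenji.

Kenji receives ₹880,000.

Yolanda first takes ₹100,000, leaving a balance of ₹8,448,000. Yolanda then takes three-eighths of the balance (₹3,168,000), for a total of ₹3,268,000. The remaining ₹5,280,000 passes to the descendants.
The descendants' portion (₹5,280,000) is divided into 3 shares of ₹1,760,000: Ruthie takes ₹1,760,000; Xiomara's ₹1,760,000 share passes to Xiomara's issue; Ilse's ₹1,760,000 share passes to Ilse's issue.
Xiomara's share (₹1,760,000) is divided into 2 shares of ₹880,000: Florian and Kenji each take ₹880,000.
Ilse's share (₹1,760,000) is divided into 4 shares of ₹440,000: Wren, Saskia, Oskar, and Kaspar each take ₹440,000.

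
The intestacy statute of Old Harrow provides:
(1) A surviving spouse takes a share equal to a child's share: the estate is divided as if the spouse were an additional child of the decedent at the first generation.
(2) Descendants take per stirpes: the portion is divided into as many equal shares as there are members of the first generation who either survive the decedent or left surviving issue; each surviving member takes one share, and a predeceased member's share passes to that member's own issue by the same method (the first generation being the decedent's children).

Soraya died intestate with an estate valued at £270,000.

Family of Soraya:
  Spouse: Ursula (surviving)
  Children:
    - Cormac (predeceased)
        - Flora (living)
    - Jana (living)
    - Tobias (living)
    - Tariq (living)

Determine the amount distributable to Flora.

The spouse counts as an additional share at the children's level, so there are 5 primary shares of £54,000. Ursula takes one such share (£54,000).
The children's combined portion (£216,000) is divided into 4 shares of £54,000: Jana, Tobias, and Tariq each take £54,000; Cormac's £54,000 share passes to Cormac's issue.
Cormac's share (£54,000) passes entirely to Flora.

Flora receives £54,000.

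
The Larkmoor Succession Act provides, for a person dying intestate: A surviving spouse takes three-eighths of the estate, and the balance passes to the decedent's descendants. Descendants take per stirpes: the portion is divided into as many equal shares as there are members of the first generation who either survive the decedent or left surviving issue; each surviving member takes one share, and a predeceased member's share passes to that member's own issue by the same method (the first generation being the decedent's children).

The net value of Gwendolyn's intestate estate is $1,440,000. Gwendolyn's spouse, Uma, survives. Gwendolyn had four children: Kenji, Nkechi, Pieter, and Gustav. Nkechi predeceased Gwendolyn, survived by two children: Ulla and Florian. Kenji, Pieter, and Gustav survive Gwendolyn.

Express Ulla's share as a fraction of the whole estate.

Uma takes three-eighths of $1,440,000 = $540,000. The remaining $900,000 passes to the descendants.
The descendants' portion ($900,000) is divided into 4 shares of $225,000: Kenji, Pieter, and Gustav each take $225,000; Nkechi's $225,000 share passes to Nkechi's issue.
Nkechi's share ($225,000) is divided into 2 shares of $112,500: Ulla and Florian each take $112,500.

Ulla receives 5/64 of the estate.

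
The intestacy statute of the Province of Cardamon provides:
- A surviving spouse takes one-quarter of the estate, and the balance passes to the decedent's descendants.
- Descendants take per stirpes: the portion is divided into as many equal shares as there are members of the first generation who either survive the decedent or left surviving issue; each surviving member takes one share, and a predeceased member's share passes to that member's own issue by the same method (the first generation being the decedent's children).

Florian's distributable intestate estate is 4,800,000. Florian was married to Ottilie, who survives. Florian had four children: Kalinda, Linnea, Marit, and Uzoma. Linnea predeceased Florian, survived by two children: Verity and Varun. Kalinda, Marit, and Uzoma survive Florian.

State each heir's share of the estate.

Ottilie takes one-quarter of 4,800,000 = 1,200,000. The remaining 3,600,000 passes to the descendants.
The descendants' portion (3,600,000) is divided into 4 shares of 900,000: Kalinda, Marit, and Uzoma each take 900,000; Linnea's 900,000 share passes to Linnea's issue.
Linnea's share (900,000) is divided into 2 shares of 450,000: Verity and Varun each take 450,000.

Ottilie: 1,200,000; Kalinda: 900,000; Verity: 450,000; Varun: 450,000; Marit: 900,000; Uzoma: 900,000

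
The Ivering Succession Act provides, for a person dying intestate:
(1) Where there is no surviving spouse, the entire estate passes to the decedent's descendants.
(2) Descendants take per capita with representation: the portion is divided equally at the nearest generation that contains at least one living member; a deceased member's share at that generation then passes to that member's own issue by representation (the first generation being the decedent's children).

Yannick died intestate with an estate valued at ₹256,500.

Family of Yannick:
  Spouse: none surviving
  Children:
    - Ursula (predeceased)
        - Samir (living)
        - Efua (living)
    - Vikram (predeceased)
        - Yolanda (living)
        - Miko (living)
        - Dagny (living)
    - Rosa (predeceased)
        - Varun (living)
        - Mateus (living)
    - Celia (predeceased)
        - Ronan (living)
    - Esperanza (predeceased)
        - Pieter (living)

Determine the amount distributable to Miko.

Miko receives ₹28,500.

The entire ₹256,500 passes to the descendants.
No child survives, so the initial division is made at the grandchildren's generation.
That amount (₹256,500) is divided into 9 shares of ₹28,500: Samir, Efua, Yolanda, Miko, Dagny, Varun, Mateus, Ronan, and Pieter each take ₹28,500.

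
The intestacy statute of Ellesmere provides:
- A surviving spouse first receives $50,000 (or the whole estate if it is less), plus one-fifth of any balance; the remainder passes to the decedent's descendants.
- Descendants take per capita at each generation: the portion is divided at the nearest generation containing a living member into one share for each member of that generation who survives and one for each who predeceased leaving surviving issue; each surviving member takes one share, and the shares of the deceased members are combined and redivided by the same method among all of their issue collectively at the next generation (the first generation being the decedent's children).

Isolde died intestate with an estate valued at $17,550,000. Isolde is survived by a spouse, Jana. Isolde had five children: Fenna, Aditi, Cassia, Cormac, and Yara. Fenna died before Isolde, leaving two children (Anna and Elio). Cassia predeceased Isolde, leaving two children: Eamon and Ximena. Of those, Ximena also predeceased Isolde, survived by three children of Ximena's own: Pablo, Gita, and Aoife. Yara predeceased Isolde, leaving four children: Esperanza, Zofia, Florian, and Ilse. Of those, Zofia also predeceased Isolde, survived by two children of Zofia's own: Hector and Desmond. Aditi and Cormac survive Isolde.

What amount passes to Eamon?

Jana first takes $50,000, leaving a balance of $17,500,000. Jana then takes one-fifth of the balance ($3,500,000), for a total of $3,550,000. The remaining $14,000,000 passes to the descendants.
The descendants' portion ($14,000,000) is divided at the children's generation into 5 shares of $2,800,000. Aditi and Cormac each take $2,800,000. The 3 shares of the deceased (Fenna, Cassia, and Yara) are combined into a pool of $8,400,000.
That pool ($8,400,000) is divided at the grandchildren's generation into 8 shares of $1,050,000. Anna, Elio, Eamon, Esperanza, Florian, and Ilse each take $1,050,000. The 2 shares of the deceased (Ximena and Zofia) are combined into a pool of $2,100,000.
That pool ($2,100,000) is divided at the great-grandchildren's generation equally among Pablo, Gita, Aoife, Hector, and Desmond: $420,000 each.

Eamon receives $1,050,000.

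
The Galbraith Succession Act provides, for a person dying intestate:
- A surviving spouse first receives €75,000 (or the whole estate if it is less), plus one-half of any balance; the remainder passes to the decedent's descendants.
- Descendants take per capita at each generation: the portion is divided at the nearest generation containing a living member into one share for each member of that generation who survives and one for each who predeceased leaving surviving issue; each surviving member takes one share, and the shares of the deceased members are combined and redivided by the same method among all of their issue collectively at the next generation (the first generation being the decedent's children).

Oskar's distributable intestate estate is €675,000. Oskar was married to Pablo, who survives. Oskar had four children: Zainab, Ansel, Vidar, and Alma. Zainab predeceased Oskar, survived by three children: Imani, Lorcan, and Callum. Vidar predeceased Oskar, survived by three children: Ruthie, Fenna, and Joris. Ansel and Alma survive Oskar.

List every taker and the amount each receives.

Pablo first takes €75,000, leaving a balance of €600,000. Pablo then takes one-half of the balance (€300,000), for a total of €375,000. The remaining €300,000 passes to the descendants.
The descendants' portion (€300,000) is divided at the children's generation into 4 shares of €75,000. Ansel and Alma each take €75,000. The 2 shares of the deceased (Zainab and Vidar) are combined into a pool of €150,000.
That pool (€150,000) is divided at the grandchildren's generation equally among Imani, Lorcan, Callum, Ruthie, Fenna, and Joris: €25,000 each.

Pablo: €375,000; Imani: €25,000; Lorcan: €25,000; Callum: €25,000; Ansel: €75,000; Ruthie: €25,000; Fenna: €25,000; Joris: €25,000; Alma: €75,000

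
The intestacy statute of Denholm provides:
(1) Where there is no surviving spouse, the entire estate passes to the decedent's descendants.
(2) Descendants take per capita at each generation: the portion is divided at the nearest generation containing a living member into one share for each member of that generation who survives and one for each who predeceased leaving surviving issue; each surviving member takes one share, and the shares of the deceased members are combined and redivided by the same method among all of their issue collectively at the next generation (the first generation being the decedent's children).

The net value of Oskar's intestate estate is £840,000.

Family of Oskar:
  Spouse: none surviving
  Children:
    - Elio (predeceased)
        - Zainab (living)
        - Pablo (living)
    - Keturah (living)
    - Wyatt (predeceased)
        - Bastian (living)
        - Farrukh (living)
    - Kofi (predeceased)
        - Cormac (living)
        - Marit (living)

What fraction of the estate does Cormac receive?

The entire £840,000 passes to the descendants.
That amount (£840,000) is divided at the children's generation into 4 shares of £210,000. Keturah takes £210,000. The 3 shares of the deceased (Elio, Wyatt, and Kofi) are combined into a pool of £630,000.
That pool (£630,000) is divided at the grandchildren's generation equally among Zainab, Pablo, Bastian, Farrukh, Cormac, and Marit: £105,000 each.

Cormac receives 1/8 of the estate.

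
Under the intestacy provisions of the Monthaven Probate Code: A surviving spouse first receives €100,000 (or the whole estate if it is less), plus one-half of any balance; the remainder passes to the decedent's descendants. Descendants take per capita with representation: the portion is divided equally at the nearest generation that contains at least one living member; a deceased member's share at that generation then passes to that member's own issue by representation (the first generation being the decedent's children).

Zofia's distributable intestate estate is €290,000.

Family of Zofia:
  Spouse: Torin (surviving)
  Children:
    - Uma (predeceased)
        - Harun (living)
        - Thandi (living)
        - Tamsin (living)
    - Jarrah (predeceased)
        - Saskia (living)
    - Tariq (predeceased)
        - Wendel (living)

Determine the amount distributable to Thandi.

Thandi receives €19,000.

Torin first takes €100,000, leaving a balance of €190,000. Torin then takes one-half of the balance (€95,000), for a total of €195,000. The remaining €95,000 passes to the descendants.
No child survives, so the initial division is made at the grandchildren's generation.
The descendants' portion (€95,000) is divided into 5 shares of €19,000: Harun, Thandi, Tamsin, Saskia, and Wendel each take €19,000.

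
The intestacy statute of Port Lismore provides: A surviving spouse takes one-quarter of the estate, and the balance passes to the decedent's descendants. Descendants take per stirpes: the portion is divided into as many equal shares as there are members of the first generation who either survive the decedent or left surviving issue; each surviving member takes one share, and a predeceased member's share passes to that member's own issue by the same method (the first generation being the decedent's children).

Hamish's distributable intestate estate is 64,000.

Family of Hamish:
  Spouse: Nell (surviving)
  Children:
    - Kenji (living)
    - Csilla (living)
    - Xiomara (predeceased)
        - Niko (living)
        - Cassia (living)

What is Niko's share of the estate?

Niko receives 8,000.

Nell takes one-quarter of 64,000 = 16,000. The remaining 48,000 passes to the descendants.
The descendants' portion (48,000) is divided into 3 shares of 16,000: Kenji and Csilla each take 16,000; Xiomara's 16,000 share passes to Xiomara's issue.
Xiomara's share (16,000) is divided into 2 shares of 8,000: Niko and Cassia each take 8,000.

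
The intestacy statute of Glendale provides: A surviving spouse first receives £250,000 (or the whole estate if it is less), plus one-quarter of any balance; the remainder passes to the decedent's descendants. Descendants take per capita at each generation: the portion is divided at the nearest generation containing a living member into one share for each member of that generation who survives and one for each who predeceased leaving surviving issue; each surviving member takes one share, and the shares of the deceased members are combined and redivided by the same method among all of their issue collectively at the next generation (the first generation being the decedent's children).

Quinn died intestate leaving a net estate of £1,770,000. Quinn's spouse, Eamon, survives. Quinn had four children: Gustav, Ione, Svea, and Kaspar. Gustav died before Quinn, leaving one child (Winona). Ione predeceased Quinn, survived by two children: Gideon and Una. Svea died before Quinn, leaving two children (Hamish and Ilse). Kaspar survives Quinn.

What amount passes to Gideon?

Gideon receives £171,000.

Eamon first takes £250,000, leaving a balance of £1,520,000. Eamon then takes one-quarter of the balance (£380,000), for a total of £630,000. The remaining £1,140,000 passes to the descendants.
The descendants' portion (£1,140,000) is divided at the children's generation into 4 shares of £285,000. Kaspar takes £285,000. The 3 shares of the deceased (Gustav, Ione, and Svea) are combined into a pool of £855,000.
That pool (£855,000) is divided at the grandchildren's generation equally among Winona, Gideon, Una, Hamish, and Ilse: £171,000 each.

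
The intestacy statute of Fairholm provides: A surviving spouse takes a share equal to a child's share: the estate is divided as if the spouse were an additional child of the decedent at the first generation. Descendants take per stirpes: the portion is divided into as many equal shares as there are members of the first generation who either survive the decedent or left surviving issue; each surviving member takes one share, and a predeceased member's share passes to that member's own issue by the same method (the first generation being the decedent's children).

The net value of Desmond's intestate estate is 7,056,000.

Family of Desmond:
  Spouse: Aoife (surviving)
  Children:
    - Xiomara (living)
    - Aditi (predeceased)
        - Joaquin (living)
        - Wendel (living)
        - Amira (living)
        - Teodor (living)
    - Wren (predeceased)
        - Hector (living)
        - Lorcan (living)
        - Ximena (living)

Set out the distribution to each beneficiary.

Aoife: 1,764,000; Xiomara: 1,764,000; Joaquin: 441,000; Wendel: 441,000; Amira: 441,000; Teodor: 441,000; Hector: 588,000; Lorcan: 588,000; Ximena: 588,000

The spouse counts as an additional share at the children's level, so there are 4 primary shares of 1,764,000. Aoife takes one such share (1,764,000).
The children's combined portion (5,292,000) is divided into 3 shares of 1,764,000: Xiomara takes 1,764,000; Aditi's 1,764,000 share passes to Aditi's issue; Wren's 1,764,000 share passes to Wren's issue.
Aditi's share (1,764,000) is divided into 4 shares of 441,000: Joaquin, Wendel, Amira, and Teodor each take 441,000.
Wren's share (1,764,000) is divided into 3 shares of 588,000: Hector, Lorcan, and Ximena each take 588,000.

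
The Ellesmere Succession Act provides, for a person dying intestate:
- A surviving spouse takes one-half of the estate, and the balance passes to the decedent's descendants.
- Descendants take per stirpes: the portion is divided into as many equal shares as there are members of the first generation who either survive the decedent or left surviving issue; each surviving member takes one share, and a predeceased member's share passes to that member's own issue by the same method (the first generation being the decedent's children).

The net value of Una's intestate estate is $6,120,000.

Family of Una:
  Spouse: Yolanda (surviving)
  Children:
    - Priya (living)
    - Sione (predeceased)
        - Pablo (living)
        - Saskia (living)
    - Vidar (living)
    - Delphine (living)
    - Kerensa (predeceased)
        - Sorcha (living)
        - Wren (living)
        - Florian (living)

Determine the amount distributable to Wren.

Yolanda takes one-half of $6,120,000 = $3,060,000. The remaining $3,060,000 passes to the descendants.
The descendants' portion ($3,060,000) is divided into 5 shares of $612,000: Priya, Vidar, and Delphine each take $612,000; Sione's $612,000 share passes to Sione's issue; Kerensa's $612,000 share passes to Kerensa's issue.
Sione's share ($612,000) is divided into 2 shares of $306,000: Pablo and Saskia each take $306,000.
Kerensa's share ($612,000) is divided into 3 shares of $204,000: Sorcha, Wren, and Florian each take $204,000.

Wren receives $204,000.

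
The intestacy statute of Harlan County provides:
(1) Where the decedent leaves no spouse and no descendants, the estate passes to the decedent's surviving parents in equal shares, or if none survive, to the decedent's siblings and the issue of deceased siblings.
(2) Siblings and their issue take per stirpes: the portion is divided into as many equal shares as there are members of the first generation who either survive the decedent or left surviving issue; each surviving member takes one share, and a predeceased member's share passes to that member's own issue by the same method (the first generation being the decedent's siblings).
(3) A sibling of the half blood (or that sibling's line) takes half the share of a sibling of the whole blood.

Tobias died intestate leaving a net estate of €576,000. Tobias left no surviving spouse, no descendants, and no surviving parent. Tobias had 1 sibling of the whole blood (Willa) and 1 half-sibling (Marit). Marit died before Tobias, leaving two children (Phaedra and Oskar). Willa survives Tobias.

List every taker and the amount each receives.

The entire €576,000 passes to the siblings and their issue.
Counting each half-blood sibling's line as half a unit, there are 3/2 units in €576,000, so one unit is €384,000. Whole-blood lines (Willa) take €384,000 each; half-blood lines (Marit) take €192,000 each.
Marit's share (€192,000) is divided into 2 shares of €96,000: Phaedra and Oskar each take €96,000.

Phaedra: €96,000; Oskar: €96,000; Willa: €384,000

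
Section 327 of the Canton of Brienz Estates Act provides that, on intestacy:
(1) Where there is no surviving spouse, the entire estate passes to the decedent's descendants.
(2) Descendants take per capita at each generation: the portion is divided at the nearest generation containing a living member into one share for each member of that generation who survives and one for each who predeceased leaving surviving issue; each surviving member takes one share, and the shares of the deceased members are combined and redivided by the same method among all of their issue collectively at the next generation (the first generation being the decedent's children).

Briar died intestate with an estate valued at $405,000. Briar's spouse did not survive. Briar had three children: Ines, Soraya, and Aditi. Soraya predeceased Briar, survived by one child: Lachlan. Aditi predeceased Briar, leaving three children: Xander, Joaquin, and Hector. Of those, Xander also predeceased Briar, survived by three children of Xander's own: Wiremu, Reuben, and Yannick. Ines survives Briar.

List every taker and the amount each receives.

The entire $405,000 passes to the descendants.
That amount ($405,000) is divided at the children's generation into 3 shares of $135,000. Ines takes $135,000. The 2 shares of the deceased (Soraya and Aditi) are combined into a pool of $270,000.
That pool ($270,000) is divided at the grandchildren's generation into 4 shares of $67,500. Lachlan, Joaquin, and Hector each take $67,500. The remaining share for the deceased Xander ($67,500) is carried to the next generation.
That pool ($67,500) is divided at the great-grandchildren's generation equally among Wiremu, Reuben, and Yannick: $22,500 each.

Ines: $135,000; Lachlan: $67,500; Wiremu: $22,500; Reuben: $22,500; Yannick: $22,500; Joaquin: $67,500; Hector: $67,500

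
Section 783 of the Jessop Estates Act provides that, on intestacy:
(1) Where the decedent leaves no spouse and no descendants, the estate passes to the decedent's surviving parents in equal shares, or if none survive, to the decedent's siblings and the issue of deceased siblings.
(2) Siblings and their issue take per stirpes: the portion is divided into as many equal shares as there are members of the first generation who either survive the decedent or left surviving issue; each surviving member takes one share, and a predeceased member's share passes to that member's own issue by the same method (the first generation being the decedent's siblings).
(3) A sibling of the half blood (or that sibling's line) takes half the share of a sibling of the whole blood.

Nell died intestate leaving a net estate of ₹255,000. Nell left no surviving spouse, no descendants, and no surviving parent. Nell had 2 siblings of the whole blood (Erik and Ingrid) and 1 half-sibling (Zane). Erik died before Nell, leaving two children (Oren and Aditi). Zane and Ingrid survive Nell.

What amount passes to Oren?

Oren receives ₹51,000.

The entire ₹255,000 passes to the siblings and their issue.
Counting each half-blood sibling's line as half a unit, there are 5/2 units in ₹255,000, so one unit is ₹102,000. Whole-blood lines (Erik and Ingrid) take ₹102,000 each; half-blood lines (Zane) take ₹51,000 each.
Erik's share (₹102,000) is divided into 2 shares of ₹51,000: Oren and Aditi each take ₹51,000.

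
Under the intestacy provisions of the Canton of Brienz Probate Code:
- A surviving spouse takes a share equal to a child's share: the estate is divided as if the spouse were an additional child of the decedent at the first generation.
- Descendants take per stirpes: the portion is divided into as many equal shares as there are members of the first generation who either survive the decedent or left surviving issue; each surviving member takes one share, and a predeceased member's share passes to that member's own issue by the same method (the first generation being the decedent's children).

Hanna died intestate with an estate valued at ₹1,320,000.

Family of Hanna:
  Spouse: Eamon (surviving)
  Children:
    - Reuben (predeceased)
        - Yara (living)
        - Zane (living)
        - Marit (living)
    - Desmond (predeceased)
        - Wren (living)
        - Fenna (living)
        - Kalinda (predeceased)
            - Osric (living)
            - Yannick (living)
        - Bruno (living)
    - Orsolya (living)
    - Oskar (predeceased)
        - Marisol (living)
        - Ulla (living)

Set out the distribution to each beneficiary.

The spouse counts as an additional share at the children's level, so there are 5 primary shares of ₹264,000. Eamon takes one such share (₹264,000).
The children's combined portion (₹1,056,000) is divided into 4 shares of ₹264,000: Orsolya takes ₹264,000; Reuben's ₹264,000 share passes to Reuben's issue; Desmond's ₹264,000 share passes to Desmond's issue; Oskar's ₹264,000 share passes to Oskar's issue.
Reuben's share (₹264,000) is divided into 3 shares of ₹88,000: Yara, Zane, and Marit each take ₹88,000.
Desmond's share (₹264,000) is divided into 4 shares of ₹66,000: Wren, Fenna, and Bruno each take ₹66,000; Kalinda's ₹66,000 share passes to Kalinda's issue.
Kalinda's share (₹66,000) is divided into 2 shares of ₹33,000: Osric and Yannick each take ₹33,000.
Oskar's share (₹264,000) is divided into 2 shares of ₹132,000: Marisol and Ulla each take ₹132,000.

Eamon: ₹264,000; Yara: ₹88,000; Zane: ₹88,000; Marit: ₹88,000; Wren: ₹66,000; Fenna: ₹66,000; Osric: ₹33,000; Yannick: ₹33,000; Bruno: ₹66,000; Orsolya: ₹264,000; Marisol: ₹132,000; Ulla: ₹132,000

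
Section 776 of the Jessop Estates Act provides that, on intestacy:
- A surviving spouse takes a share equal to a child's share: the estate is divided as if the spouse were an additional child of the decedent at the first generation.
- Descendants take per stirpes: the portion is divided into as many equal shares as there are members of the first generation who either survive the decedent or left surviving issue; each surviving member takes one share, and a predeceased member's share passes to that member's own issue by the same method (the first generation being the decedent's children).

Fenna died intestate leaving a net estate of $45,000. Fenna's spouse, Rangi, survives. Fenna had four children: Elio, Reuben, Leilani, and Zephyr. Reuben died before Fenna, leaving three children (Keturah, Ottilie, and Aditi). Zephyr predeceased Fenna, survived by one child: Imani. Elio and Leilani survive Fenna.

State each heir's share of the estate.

The spouse counts as an additional share at the children's level, so there are 5 primary shares of $9,000. Rangi takes one such share ($9,000).
The children's combined portion ($36,000) is divided into 4 shares of $9,000: Elio and Leilani each take $9,000; Reuben's $9,000 share passes to Reuben's issue; Zephyr's $9,000 share passes to Zephyr's issue.
Reuben's share ($9,000) is divided into 3 shares of $3,000: Keturah, Ottilie, and Aditi each take $3,000.
Zephyr's share ($9,000) passes entirely to Imani.

Rangi: $9,000; Elio: $9,000; Keturah: $3,000; Ottilie: $3,000; Aditi: $3,000; Leilani: $9,000; Imani: $9,000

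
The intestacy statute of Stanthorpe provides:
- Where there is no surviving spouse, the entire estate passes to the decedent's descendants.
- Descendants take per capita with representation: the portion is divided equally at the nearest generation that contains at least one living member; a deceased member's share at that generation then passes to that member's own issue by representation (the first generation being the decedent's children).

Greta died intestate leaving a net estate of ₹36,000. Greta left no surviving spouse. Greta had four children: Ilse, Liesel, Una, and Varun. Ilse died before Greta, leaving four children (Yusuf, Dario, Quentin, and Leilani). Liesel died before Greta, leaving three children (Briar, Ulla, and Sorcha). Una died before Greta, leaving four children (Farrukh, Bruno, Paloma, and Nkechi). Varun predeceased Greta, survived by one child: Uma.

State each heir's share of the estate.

Yusuf: ₹3,000; Dario: ₹3,000; Quentin: ₹3,000; Leilani: ₹3,000; Briar: ₹3,000; Ulla: ₹3,000; Sorcha: ₹3,000; Farrukh: ₹3,000; Bruno: ₹3,000; Paloma: ₹3,000; Nkechi: ₹3,000; Uma: ₹3,000

The entire ₹36,000 passes to the descendants.
No child survives, so the initial division is made at the grandchildren's generation.
That amount (₹36,000) is divided into 12 shares of ₹3,000: Yusuf, Dario, Quentin, Leilani, Briar, Ulla, Sorcha, Farrukh, Bruno, Paloma, Nkechi, and Uma each take ₹3,000.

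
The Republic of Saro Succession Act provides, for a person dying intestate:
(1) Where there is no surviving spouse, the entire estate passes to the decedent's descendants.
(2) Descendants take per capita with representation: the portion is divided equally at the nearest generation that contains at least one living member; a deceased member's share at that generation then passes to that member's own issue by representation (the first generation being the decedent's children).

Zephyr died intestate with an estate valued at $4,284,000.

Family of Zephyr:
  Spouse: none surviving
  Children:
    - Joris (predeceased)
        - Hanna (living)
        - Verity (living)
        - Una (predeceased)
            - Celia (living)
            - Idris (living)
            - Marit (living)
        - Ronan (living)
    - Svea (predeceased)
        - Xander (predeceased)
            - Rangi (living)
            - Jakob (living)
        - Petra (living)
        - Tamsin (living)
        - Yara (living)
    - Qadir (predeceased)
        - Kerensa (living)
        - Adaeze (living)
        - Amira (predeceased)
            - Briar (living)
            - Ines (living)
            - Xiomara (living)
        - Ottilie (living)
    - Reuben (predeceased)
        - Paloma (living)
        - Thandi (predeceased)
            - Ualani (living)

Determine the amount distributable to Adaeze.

Adaeze receives $306,000.

The entire $4,284,000 passes to the descendants.
No child survives, so the initial division is made at the grandchildren's generation.
That amount ($4,284,000) is divided into 14 shares of $306,000: Hanna, Verity, Ronan, Petra, Tamsin, Yara, Kerensa, Adaeze, Ottilie, and Paloma each take $306,000; Una's $306,000 share passes to Una's issue; Xander's $306,000 share passes to Xander's issue; Amira's $306,000 share passes to Amira's issue; Thandi's $306,000 share passes to Thandi's issue.
Una's share ($306,000) is divided into 3 shares of $102,000: Celia, Idris, and Marit each take $102,000.
Xander's share ($306,000) is divided into 2 shares of $153,000: Rangi and Jakob each take $153,000.
Amira's share ($306,000) is divided into 3 shares of $102,000: Briar, Ines, and Xiomara each take $102,000.
Thandi's share ($306,000) passes entirely to Ualani.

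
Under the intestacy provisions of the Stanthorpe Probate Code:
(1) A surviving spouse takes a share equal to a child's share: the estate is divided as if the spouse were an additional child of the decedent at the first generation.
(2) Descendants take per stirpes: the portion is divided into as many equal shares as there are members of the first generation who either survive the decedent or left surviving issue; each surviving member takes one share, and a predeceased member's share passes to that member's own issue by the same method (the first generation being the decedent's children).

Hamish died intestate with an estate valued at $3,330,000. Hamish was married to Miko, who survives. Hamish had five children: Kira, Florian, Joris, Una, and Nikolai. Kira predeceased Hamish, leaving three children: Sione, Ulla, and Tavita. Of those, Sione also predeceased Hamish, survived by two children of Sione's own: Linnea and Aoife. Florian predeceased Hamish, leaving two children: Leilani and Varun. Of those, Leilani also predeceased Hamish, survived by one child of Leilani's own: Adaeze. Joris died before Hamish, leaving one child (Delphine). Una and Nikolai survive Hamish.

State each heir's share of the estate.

Miko: $555,000; Linnea: $92,500; Aoife: $92,500; Ulla: $185,000; Tavita: $185,000; Adaeze: $277,500; Varun: $277,500; Delphine: $555,000; Una: $555,000; Nikolai: $555,000

The spouse counts as an additional share at the children's level, so there are 6 primary shares of $555,000. Miko takes one such share ($555,000).
The children's combined portion ($2,775,000) is divided into 5 shares of $555,000: Una and Nikolai each take $555,000; Kira's $555,000 share passes to Kira's issue; Florian's $555,000 share passes to Florian's issue; Joris's $555,000 share passes to Joris's issue.
Kira's share ($555,000) is divided into 3 shares of $185,000: Ulla and Tavita each take $185,000; Sione's $185,000 share passes to Sione's issue.
Sione's share ($185,000) is divided into 2 shares of $92,500: Linnea and Aoife each take $92,500.
Florian's share ($555,000) is divided into 2 shares of $277,500: Varun takes $277,500; Leilani's $277,500 share passes to Leilani's issue.
Leilani's share ($277,500) passes entirely to Adaeze.
Joris's share ($555,000) passes entirely to Delphine.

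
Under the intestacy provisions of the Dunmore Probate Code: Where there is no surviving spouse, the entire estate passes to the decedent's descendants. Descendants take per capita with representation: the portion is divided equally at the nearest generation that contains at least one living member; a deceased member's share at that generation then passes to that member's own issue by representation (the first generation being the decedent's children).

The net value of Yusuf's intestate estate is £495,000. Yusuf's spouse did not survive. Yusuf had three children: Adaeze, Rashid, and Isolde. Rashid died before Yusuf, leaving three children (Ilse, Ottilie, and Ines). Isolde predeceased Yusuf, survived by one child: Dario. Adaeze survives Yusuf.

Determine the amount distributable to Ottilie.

Ottilie receives £55,000.

The entire £495,000 passes to the descendants.
That amount (£495,000) is divided into 3 shares of £165,000: Adaeze takes £165,000; Rashid's £165,000 share passes to Rashid's issue; Isolde's £165,000 share passes to Isolde's issue.
Rashid's share (£165,000) is divided into 3 shares of £55,000: Ilse, Ottilie, and Ines each take £55,000.
Isolde's share (£165,000) passes entirely to Dario.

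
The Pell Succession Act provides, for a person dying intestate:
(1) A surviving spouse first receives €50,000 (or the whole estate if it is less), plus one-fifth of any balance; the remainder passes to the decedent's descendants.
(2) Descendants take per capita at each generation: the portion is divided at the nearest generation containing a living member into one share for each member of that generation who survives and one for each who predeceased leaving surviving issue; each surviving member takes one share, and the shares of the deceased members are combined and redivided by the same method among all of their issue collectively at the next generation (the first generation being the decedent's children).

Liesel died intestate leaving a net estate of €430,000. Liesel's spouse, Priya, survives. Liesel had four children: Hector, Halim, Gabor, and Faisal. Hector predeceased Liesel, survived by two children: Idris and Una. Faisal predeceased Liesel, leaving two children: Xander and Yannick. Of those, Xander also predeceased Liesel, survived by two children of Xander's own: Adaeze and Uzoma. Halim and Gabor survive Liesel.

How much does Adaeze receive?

Priya first takes €50,000, leaving a balance of €380,000. Priya then takes one-fifth of the balance (€76,000), for a total of €126,000. The remaining €304,000 passes to the descendants.
The descendants' portion (€304,000) is divided at the children's generation into 4 shares of €76,000. Halim and Gabor each take €76,000. The 2 shares of the deceased (Hector and Faisal) are combined into a pool of €152,000.
That pool (€152,000) is divided at the grandchildren's generation into 4 shares of €38,000. Idris, Una, and Yannick each take €38,000. The remaining share for the deceased Xander (€38,000) is carried to the next generation.
That pool (€38,000) is divided at the great-grandchildren's generation equally among Adaeze and Uzoma: €19,000 each.

Adaeze receives €19,000.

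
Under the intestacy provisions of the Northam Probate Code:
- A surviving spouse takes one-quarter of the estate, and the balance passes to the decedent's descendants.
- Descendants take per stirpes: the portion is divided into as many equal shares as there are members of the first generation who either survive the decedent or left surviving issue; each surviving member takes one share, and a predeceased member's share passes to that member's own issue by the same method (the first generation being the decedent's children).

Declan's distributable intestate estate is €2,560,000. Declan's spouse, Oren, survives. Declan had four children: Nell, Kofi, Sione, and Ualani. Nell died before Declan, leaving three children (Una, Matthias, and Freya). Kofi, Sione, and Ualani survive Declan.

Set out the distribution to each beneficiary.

Oren: €640,000; Una: €160,000; Matthias: €160,000; Freya: €160,000; Kofi: €480,000; Sione: €480,000; Ualani: €480,000

Oren takes one-quarter of €2,560,000 = €640,000. The remaining €1,920,000 passes to the descendants.
The descendants' portion (€1,920,000) is divided into 4 shares of €480,000: Kofi, Sione, and Ualani each take €480,000; Nell's €480,000 share passes to Nell's issue.
Nell's share (€480,000) is divided into 3 shares of €160,000: Una, Matthias, and Freya each take €160,000.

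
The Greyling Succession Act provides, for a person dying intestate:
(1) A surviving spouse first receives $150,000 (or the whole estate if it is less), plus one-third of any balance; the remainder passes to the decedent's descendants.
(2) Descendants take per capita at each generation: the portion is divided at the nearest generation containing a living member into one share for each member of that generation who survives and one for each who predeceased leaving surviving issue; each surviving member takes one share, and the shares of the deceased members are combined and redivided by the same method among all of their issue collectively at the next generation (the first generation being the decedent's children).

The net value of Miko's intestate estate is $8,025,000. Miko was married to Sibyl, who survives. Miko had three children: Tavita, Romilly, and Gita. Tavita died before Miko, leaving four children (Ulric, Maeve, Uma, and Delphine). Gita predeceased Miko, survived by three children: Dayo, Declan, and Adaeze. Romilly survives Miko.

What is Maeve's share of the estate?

Maeve receives $500,000.

Sibyl first takes $150,000, leaving a balance of $7,875,000. Sibyl then takes one-third of the balance ($2,625,000), for a total of $2,775,000. The remaining $5,250,000 passes to the descendants.
The descendants' portion ($5,250,000) is divided at the children's generation into 3 shares of $1,750,000. Romilly takes $1,750,000. The 2 shares of the deceased (Tavita and Gita) are combined into a pool of $3,500,000.
That pool ($3,500,000) is divided at the grandchildren's generation equally among Ulric, Maeve, Uma, Delphine, Dayo, Declan, and Adaeze: $500,000 each.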